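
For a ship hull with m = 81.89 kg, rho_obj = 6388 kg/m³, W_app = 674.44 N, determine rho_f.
Formula: W_{app} = mg\left(1 - \frac{\rho_f}{\rho_{obj}}\right)
Substituting knowns: 674.44 = 81.89·9.81·(1 − rho_f/6388)
Solving for rho_f: rho_f = 6388·(1 − 674.44/(81.89·9.81)) = 1025 kg/m³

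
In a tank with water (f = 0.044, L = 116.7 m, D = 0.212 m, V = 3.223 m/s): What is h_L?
Formula: h_L = f \frac{L}{D} \frac{V^2}{2g}
h_L = 0.044·(116.7/0.212)·3.223²/(2·9.81) = 12.82 m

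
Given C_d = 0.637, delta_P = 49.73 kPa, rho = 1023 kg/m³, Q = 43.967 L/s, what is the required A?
Formula: Q = C_d A \sqrt{\frac{2 \Delta P}{\rho}}
Substituting knowns: 43.967 = 0.637·A·√(2·(49.73·1000)/1023)·1000
Solving for A: A = (43.967/1000)/(0.637·√(2·(49.73·1000)/1023)) = 0.007 m²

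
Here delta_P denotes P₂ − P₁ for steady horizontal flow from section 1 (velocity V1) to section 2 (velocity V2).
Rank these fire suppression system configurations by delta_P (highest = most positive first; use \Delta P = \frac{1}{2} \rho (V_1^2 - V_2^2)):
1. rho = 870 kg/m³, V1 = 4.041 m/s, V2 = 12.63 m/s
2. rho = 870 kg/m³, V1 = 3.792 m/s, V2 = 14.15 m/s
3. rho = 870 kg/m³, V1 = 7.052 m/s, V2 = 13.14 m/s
Case 1: delta_P = -62.29 kPa
Case 2: delta_P = -80.84 kPa
Case 3: delta_P = -53.47 kPa
Ranking (highest first): 3, 1, 2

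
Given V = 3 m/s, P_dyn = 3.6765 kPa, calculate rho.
Formula: P_{dyn} = \frac{1}{2} \rho V^2
Substituting knowns: 3.6765 = 0.5·rho·3²/1000
Solving for rho: rho = 2·(3.6765·1000)/3² = 817 kg/m³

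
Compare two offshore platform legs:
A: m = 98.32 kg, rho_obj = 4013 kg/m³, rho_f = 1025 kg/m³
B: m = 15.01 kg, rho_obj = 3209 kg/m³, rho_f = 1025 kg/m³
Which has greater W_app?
W_app(A) = 718.2 N, W_app(B) = 100.2 N. Answer: A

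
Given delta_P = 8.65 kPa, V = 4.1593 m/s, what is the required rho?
Formula: V = \sqrt{\frac{2 \Delta P}{\rho}}
Substituting knowns: 4.1593 = √(2·(8.65·1000)/rho)
Solving for rho: rho = 2·(8.65·1000)/4.1593² = 1000 kg/m³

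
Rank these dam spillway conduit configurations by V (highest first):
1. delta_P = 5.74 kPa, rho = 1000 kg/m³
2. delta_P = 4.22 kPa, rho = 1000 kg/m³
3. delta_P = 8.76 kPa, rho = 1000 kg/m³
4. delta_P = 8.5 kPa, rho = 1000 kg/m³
Case 1: V = 3.388 m/s
Case 2: V = 2.905 m/s
Case 3: V = 4.186 m/s
Case 4: V = 4.123 m/s
Ranking (highest first): 3, 4, 1, 2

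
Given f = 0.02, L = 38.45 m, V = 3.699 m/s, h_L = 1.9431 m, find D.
Formula: h_L = f \frac{L}{D} \frac{V^2}{2g}
Substituting knowns: 1.9431 = 0.02·(38.45/D)·3.699²/(2·9.81)
Solving for D: D = 0.02·38.45·3.699²/(2·9.81·1.9431) = 0.276 m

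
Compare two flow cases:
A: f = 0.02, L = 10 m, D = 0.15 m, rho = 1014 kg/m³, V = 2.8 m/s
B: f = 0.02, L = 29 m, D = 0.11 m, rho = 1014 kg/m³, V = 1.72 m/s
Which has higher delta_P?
delta_P(A) = 5.3 kPa, delta_P(B) = 7.909 kPa. Answer: B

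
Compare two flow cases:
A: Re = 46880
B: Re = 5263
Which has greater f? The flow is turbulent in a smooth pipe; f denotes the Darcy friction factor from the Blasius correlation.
f(A) = 0.02148, f(B) = 0.0371. Answer: B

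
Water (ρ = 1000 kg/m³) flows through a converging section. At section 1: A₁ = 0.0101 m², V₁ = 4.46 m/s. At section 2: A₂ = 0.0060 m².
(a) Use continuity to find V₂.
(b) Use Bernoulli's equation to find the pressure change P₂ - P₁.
(a) Continuity: A₁V₁=A₂V₂ -> V₂=A₁V₁/A₂=0.0101*4.46/0.0060=7.51 m/s
(b) Bernoulli: P₂-P₁=0.5*rho*(V₁^2-V₂^2)/1000=0.5*1000*(4.46^2-7.51^2)/1000=-18.25 kPa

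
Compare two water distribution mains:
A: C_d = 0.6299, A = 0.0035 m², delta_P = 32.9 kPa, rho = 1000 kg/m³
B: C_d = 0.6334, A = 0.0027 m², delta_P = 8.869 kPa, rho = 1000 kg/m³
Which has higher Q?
Q(A) = 17.88 L/s, Q(B) = 7.203 L/s. Answer: A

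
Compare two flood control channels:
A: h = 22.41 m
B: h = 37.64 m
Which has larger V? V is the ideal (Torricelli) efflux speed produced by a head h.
V(A) = 20.97 m/s, V(B) = 27.18 m/s. Answer: B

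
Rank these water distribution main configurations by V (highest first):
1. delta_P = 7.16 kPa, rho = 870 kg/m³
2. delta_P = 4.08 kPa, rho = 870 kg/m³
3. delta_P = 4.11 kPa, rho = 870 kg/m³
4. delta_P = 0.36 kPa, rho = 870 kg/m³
Case 1: V = 4.057 m/s
Case 2: V = 3.063 m/s
Case 3: V = 3.074 m/s
Case 4: V = 0.9097 m/s
Ranking (highest first): 1, 3, 2, 4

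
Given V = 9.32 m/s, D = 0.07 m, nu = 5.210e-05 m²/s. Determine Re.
Formula: Re = \frac{V D}{\nu}
Re = 9.32·0.07/5.210e-05 = 12522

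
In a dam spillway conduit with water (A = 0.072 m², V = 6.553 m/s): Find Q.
Formula: Q = A V
Q = 0.072·6.553·1000 = 471.8 L/s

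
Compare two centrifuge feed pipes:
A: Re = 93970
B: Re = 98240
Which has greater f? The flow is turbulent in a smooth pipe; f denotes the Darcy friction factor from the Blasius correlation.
f(A) = 0.01805, f(B) = 0.01785. Answer: A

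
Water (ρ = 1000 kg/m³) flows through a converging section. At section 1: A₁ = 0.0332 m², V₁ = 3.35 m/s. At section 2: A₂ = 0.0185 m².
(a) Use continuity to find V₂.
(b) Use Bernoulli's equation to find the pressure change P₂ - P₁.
(a) Continuity: A₁V₁=A₂V₂ -> V₂=A₁V₁/A₂=0.0332*3.35/0.0185=6.01 m/s
(b) Bernoulli: P₂-P₁=0.5*rho*(V₁^2-V₂^2)/1000=0.5*1000*(3.35^2-6.01^2)/1000=-12.45 kPa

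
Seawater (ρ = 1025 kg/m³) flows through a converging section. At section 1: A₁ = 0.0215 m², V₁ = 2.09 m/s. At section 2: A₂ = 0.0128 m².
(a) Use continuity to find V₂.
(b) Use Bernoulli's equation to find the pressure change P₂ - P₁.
(a) Continuity: A₁V₁=A₂V₂ -> V₂=A₁V₁/A₂=0.0215*2.09/0.0128=3.51 m/s
(b) Bernoulli: P₂-P₁=0.5*rho*(V₁^2-V₂^2)/1000=0.5*1025*(2.09^2-3.51^2)/1000=-4.075 kPa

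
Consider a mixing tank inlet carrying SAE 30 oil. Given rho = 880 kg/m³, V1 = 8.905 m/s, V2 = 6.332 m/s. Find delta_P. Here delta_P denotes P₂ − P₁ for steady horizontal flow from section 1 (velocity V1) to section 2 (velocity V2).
Formula: \Delta P = \frac{1}{2} \rho (V_1^2 - V_2^2)
delta_P = 0.5·880·(8.905² − 6.332²)/1000 = 17.25 kPa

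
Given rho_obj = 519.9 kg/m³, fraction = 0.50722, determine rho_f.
Formula: f_{sub} = \frac{\rho_{obj}}{\rho_f}
Substituting knowns: 0.50722 = 519.9/rho_f
Solving for rho_f: rho_f = 519.9/0.50722 = 1025 kg/m³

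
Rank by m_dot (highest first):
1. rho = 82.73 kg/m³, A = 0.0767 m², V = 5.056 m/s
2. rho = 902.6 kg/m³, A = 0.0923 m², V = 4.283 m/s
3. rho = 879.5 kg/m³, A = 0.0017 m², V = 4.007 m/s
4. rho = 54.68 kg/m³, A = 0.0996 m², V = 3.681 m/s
Case 1: m_dot = 32.08 kg/s
Case 2: m_dot = 356.8 kg/s
Case 3: m_dot = 5.991 kg/s
Case 4: m_dot = 20.05 kg/s
Ranking (highest first): 2, 1, 4, 3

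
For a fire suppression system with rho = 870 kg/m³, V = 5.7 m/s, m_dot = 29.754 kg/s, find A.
Formula: \dot{m} = \rho A V
Substituting knowns: 29.754 = 870·A·5.7
Solving for A: A = 29.754/(870·5.7) = 0.006 m²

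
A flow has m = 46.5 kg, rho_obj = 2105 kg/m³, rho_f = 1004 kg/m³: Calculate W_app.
Formula: W_{app} = mg\left(1 - \frac{\rho_f}{\rho_{obj}}\right)
W_app = 46.5·9.81·(1 − 1004/2105) = 238.6 N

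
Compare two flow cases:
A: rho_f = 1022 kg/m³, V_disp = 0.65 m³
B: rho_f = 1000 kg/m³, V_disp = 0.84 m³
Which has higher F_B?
F_B(A) = 6517 N, F_B(B) = 8240 N. Answer: B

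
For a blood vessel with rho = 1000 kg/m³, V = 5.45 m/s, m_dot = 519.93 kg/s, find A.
Formula: \dot{m} = \rho A V
Substituting knowns: 519.93 = 1000·A·5.45
Solving for A: A = 519.93/(1000·5.45) = 0.0954 m²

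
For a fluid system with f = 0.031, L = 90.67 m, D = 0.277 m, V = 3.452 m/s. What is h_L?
Formula: h_L = f \frac{L}{D} \frac{V^2}{2g}
h_L = 0.031·(90.67/0.277)·3.452²/(2·9.81) = 6.163 m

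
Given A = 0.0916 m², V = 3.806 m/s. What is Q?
Formula: Q = A V
Q = 0.0916·3.806·1000 = 348.6 L/s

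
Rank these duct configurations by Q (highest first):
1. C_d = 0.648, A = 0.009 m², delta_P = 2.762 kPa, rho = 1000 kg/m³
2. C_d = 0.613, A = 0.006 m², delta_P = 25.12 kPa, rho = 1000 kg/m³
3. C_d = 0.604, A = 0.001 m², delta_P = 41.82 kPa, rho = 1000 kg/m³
Case 1: Q = 13.71 L/s
Case 2: Q = 26.07 L/s
Case 3: Q = 5.524 L/s
Ranking (highest first): 2, 1, 3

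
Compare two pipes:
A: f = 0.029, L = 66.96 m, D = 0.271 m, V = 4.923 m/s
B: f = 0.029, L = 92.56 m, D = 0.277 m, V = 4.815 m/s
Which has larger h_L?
h_L(A) = 8.851 m, h_L(B) = 11.45 m. Answer: B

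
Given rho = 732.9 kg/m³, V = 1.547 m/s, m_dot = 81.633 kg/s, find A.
Formula: \dot{m} = \rho A V
Substituting knowns: 81.633 = 732.9·A·1.547
Solving for A: A = 81.633/(732.9·1.547) = 0.072 m²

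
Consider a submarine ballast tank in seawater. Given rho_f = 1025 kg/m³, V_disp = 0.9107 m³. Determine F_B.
Formula: F_B = \rho_f g V_{disp}
F_B = 1025·9.81·0.9107 = 9157 N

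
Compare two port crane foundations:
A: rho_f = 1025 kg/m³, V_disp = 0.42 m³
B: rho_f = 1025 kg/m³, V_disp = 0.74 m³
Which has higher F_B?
F_B(A) = 4223 N, F_B(B) = 7441 N. Answer: B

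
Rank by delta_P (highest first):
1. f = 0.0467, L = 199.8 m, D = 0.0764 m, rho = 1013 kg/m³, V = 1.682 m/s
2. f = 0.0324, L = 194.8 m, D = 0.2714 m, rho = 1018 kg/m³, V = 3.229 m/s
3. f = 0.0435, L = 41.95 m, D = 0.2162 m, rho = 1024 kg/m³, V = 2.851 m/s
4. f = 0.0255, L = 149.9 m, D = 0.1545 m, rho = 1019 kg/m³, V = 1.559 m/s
Case 1: delta_P = 175 kPa
Case 2: delta_P = 123.4 kPa
Case 3: delta_P = 35.13 kPa
Case 4: delta_P = 30.64 kPa
Ranking (highest first): 1, 2, 3, 4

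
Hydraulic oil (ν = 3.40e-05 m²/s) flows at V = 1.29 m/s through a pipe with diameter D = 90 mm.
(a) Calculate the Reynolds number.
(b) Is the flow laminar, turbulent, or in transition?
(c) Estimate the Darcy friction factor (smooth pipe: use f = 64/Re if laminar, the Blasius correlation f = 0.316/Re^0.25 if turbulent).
(a) Re = V·D/ν = 1.29·0.09/3.40e-05 = 3414.7
(b) Flow regime: transition (2300 ≤ Re ≤ 4000)
(c) Friction factor: f ≈ 0.04 (transitional regime, no simple correlation)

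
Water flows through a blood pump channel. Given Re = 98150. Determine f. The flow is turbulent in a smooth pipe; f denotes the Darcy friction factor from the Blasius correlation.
Formula: f = \frac{0.316}{Re^{0.25}}
f = 0.316/98150^0.25 = 0.01785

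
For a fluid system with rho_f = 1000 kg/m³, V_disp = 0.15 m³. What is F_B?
Formula: F_B = \rho_f g V_{disp}
F_B = 1000·9.81·0.15 = 1472 N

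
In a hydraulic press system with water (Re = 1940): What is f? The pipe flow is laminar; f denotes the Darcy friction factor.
Formula: f = \frac{64}{Re}
f = 64/1940 = 0.03299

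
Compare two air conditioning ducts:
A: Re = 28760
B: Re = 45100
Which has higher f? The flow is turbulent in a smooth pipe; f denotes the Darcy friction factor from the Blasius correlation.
f(A) = 0.02427, f(B) = 0.02168. Answer: A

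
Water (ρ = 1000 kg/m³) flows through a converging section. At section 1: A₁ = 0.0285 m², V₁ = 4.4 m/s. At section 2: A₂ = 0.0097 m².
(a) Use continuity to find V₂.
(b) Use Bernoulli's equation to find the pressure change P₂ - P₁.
(a) Continuity: A₁V₁=A₂V₂ -> V₂=A₁V₁/A₂=0.0285*4.4/0.0097=12.93 m/s
(b) Bernoulli: P₂-P₁=0.5*rho*(V₁^2-V₂^2)/1000=0.5*1000*(4.4^2-12.93^2)/1000=-73.91 kPa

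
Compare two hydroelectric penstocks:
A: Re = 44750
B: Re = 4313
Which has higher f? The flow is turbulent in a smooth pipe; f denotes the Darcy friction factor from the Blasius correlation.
f(A) = 0.02173, f(B) = 0.03899. Answer: B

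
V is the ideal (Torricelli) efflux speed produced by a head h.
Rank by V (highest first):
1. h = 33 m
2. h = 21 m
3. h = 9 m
Case 1: V = 25.45 m/s
Case 2: V = 20.3 m/s
Case 3: V = 13.29 m/s
Ranking (highest first): 1, 2, 3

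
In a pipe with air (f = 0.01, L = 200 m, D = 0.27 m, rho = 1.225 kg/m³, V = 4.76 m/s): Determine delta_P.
Formula: \Delta P = f \frac{L}{D} \frac{\rho V^2}{2}
delta_P = 0.01·(200/0.27)·0.5·1.225·4.76²/1000 = 0.1028 kPa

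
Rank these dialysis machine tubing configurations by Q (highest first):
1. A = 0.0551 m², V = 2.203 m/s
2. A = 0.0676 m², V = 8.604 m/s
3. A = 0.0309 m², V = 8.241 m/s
Case 1: Q = 121.4 L/s
Case 2: Q = 581.6 L/s
Case 3: Q = 254.6 L/s
Ranking (highest first): 2, 3, 1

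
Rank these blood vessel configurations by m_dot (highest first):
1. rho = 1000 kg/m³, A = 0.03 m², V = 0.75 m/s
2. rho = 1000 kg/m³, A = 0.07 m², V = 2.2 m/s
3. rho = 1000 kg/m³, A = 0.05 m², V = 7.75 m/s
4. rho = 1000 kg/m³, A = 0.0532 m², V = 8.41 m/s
Case 1: m_dot = 22.5 kg/s
Case 2: m_dot = 154 kg/s
Case 3: m_dot = 387.5 kg/s
Case 4: m_dot = 447.4 kg/s
Ranking (highest first): 4, 3, 2, 1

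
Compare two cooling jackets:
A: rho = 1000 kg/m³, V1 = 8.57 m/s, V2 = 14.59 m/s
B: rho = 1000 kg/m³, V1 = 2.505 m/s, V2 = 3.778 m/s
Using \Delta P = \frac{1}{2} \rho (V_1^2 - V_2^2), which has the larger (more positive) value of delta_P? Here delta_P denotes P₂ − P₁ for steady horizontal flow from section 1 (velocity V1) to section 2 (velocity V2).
delta_P(A) = -69.71 kPa, delta_P(B) = -3.999 kPa. Answer: B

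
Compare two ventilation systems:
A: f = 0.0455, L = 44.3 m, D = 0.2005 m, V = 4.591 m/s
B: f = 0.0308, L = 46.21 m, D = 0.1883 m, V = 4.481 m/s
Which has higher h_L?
h_L(A) = 10.8 m, h_L(B) = 7.735 m. Answer: A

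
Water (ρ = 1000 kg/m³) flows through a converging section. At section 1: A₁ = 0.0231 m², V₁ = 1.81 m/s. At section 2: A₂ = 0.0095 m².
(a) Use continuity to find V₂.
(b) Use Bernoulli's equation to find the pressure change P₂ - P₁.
(a) Continuity: A₁V₁=A₂V₂ -> V₂=A₁V₁/A₂=0.0231*1.81/0.0095=4.40 m/s
(b) Bernoulli: P₂-P₁=0.5*rho*(V₁^2-V₂^2)/1000=0.5*1000*(1.81^2-4.40^2)/1000=-8.042 kPa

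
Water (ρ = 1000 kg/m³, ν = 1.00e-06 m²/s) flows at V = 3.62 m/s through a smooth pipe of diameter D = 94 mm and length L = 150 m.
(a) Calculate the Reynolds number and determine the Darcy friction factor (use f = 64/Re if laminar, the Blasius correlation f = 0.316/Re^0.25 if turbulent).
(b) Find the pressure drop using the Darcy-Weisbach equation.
(a) Re = V·D/ν = 3.62·0.094/1.00e-06 = 340280 → turbulent (Re > 4000); f = 0.316/Re^0.25 = 0.316/340280^0.25 = 0.013084 (Blasius is strictly valid for Re ≲ 1e5; used here as the smooth-pipe estimate the problem specifies)
(b) Darcy-Weisbach: ΔP = f·(L/D)·½ρV²/1000 = 0.013084·(150/0.094)·½·1000·3.62²/1000 = 136.8 kPa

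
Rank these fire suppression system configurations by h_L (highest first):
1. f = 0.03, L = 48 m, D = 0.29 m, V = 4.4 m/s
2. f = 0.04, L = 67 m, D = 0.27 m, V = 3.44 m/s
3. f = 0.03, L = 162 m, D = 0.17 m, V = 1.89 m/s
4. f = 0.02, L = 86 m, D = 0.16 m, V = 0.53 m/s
Case 1: h_L = 4.9 m
Case 2: h_L = 5.987 m
Case 3: h_L = 5.205 m
Case 4: h_L = 0.1539 m
Ranking (highest first): 2, 3, 1, 4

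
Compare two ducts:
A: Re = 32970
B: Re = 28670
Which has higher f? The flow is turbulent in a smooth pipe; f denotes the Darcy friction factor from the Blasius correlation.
f(A) = 0.02345, f(B) = 0.02428. Answer: B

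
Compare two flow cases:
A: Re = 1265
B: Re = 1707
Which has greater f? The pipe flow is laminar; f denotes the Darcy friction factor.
f(A) = 0.05059, f(B) = 0.03749. Answer: A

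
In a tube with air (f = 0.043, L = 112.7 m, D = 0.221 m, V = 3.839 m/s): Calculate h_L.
Formula: h_L = f \frac{L}{D} \frac{V^2}{2g}
h_L = 0.043·(112.7/0.221)·3.839²/(2·9.81) = 16.47 m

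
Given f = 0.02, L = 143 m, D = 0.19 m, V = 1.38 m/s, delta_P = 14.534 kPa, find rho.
Formula: \Delta P = f \frac{L}{D} \frac{\rho V^2}{2}
Substituting knowns: 14.534 = 0.02·(143/0.19)·0.5·rho·1.38²/1000
Solving for rho: rho = (14.534·1000)/(0.02·(143/0.19)·0.5·1.38²) = 1014 kg/m³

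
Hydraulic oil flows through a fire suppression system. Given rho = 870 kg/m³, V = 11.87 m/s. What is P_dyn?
Formula: P_{dyn} = \frac{1}{2} \rho V^2
P_dyn = 0.5·870·11.87²/1000 = 61.29 kPa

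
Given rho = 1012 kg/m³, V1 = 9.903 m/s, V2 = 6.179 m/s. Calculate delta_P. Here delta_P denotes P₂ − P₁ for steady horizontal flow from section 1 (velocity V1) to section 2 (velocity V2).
Formula: \Delta P = \frac{1}{2} \rho (V_1^2 - V_2^2)
delta_P = 0.5·1012·(9.903² − 6.179²)/1000 = 30.3 kPa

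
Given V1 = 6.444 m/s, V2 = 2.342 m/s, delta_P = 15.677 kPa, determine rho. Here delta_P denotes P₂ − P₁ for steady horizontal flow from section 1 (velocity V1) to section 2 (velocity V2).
Formula: \Delta P = \frac{1}{2} \rho (V_1^2 - V_2^2)
Substituting knowns: 15.677 = 0.5·rho·(6.444² − 2.342²)/1000
Solving for rho: rho = 2·(15.677·1000)/(6.444² − 2.342²) = 870 kg/m³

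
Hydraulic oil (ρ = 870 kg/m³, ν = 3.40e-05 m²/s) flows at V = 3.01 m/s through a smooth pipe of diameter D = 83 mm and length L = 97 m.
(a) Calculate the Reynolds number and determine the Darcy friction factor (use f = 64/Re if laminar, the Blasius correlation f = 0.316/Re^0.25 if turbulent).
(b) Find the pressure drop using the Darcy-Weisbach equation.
(a) Re = V·D/ν = 3.01·0.083/3.40e-05 = 7347.9 → turbulent (Re > 4000); f = 0.316/Re^0.25 = 0.316/7347.9^0.25 = 0.034131
(b) Darcy-Weisbach: ΔP = f·(L/D)·½ρV²/1000 = 0.034131·(97/0.083)·½·870·3.01²/1000 = 157.2 kPa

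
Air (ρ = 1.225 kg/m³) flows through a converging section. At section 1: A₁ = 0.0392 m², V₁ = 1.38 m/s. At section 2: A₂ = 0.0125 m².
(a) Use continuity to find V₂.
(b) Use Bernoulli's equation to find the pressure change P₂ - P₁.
(a) Continuity: A₁V₁=A₂V₂ -> V₂=A₁V₁/A₂=0.0392*1.38/0.0125=4.33 m/s
(b) Bernoulli: P₂-P₁=0.5*rho*(V₁^2-V₂^2)/1000=0.5*1.225*(1.38^2-4.33^2)/1000=-0.01032 kPa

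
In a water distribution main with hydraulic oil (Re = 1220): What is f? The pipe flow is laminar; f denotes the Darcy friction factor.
Formula: f = \frac{64}{Re}
f = 64/1220 = 0.05246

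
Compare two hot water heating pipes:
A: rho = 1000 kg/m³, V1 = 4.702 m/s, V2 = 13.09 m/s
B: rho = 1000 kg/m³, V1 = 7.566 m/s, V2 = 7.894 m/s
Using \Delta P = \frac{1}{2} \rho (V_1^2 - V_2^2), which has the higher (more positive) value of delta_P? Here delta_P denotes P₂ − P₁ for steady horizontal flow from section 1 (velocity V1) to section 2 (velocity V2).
delta_P(A) = -74.62 kPa, delta_P(B) = -2.535 kPa. Answer: B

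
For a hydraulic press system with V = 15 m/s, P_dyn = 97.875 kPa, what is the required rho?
Formula: P_{dyn} = \frac{1}{2} \rho V^2
Substituting knowns: 97.875 = 0.5·rho·15²/1000
Solving for rho: rho = 2·(97.875·1000)/15² = 870 kg/m³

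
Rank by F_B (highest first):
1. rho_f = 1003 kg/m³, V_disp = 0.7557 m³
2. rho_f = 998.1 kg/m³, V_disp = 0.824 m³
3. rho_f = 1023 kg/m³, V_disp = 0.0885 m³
Case 1: F_B = 7436 N
Case 2: F_B = 8068 N
Case 3: F_B = 888.2 N
Ranking (highest first): 2, 1, 3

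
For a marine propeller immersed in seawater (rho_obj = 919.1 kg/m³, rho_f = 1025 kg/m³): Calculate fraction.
Formula: f_{sub} = \frac{\rho_{obj}}{\rho_f}
fraction = 919.1/1025 = 0.8967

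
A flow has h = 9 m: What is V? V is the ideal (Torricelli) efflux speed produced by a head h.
Formula: V = \sqrt{2 g h}
V = √(2·9.81·9) = 13.29 m/s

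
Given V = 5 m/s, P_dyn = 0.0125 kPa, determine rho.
Formula: P_{dyn} = \frac{1}{2} \rho V^2
Substituting knowns: 0.0125 = 0.5·rho·5²/1000
Solving for rho: rho = 2·(0.0125·1000)/5² = 1 kg/m³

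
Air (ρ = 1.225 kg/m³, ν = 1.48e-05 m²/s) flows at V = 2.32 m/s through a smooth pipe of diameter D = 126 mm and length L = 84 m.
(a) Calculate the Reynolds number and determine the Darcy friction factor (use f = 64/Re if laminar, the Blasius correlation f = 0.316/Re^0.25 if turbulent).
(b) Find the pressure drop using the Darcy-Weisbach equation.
(a) Re = V·D/ν = 2.32·0.126/1.48e-05 = 19751 → turbulent (Re > 4000); f = 0.316/Re^0.25 = 0.316/19751^0.25 = 0.026656
(b) Darcy-Weisbach: ΔP = f·(L/D)·½ρV²/1000 = 0.026656·(84/0.126)·½·1.225·2.32²/1000 = 0.05858 kPa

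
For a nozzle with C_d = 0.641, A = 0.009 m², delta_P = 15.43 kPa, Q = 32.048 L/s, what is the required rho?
Formula: Q = C_d A \sqrt{\frac{2 \Delta P}{\rho}}
Substituting knowns: 32.048 = 0.641·0.009·√(2·(15.43·1000)/rho)·1000
Solving for rho: rho = 2·(15.43·1000)/((32.048/1000)/(0.641·0.009))² = 1000 kg/m³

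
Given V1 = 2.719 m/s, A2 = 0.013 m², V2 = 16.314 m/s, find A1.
Formula: V_2 = \frac{A_1 V_1}{A_2}
Substituting knowns: 16.314 = A1·2.719/0.013
Solving for A1: A1 = 16.314·0.013/2.719 = 0.078 m²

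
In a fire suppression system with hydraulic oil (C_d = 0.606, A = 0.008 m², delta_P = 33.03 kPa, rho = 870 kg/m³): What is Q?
Formula: Q = C_d A \sqrt{\frac{2 \Delta P}{\rho}}
Q = 0.606·0.008·√(2·(33.03·1000)/870)·1000 = 42.24 L/s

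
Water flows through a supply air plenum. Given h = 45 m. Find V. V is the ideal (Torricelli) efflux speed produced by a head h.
Formula: V = \sqrt{2 g h}
V = √(2·9.81·45) = 29.71 m/s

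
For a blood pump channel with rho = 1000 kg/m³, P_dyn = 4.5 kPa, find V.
Formula: P_{dyn} = \frac{1}{2} \rho V^2
Substituting knowns: 4.5 = 0.5·1000·V²/1000
Solving for V: V = √(2·(4.5·1000)/1000) = 3 m/s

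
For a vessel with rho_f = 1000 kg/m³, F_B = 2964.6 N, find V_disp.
Formula: F_B = \rho_f g V_{disp}
Substituting knowns: 2964.6 = 1000·9.81·V_disp
Solving for V_disp: V_disp = 2964.6/(1000·9.81) = 0.3022 m³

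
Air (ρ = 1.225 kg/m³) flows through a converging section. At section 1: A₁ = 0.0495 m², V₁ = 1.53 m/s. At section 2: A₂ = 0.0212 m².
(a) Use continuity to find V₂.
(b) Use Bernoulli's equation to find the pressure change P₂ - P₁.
(a) Continuity: A₁V₁=A₂V₂ -> V₂=A₁V₁/A₂=0.0495*1.53/0.0212=3.57 m/s
(b) Bernoulli: P₂-P₁=0.5*rho*(V₁^2-V₂^2)/1000=0.5*1.225*(1.53^2-3.57^2)/1000=-0.006372 kPa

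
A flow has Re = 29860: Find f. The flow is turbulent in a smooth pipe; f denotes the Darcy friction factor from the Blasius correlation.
Formula: f = \frac{0.316}{Re^{0.25}}
f = 0.316/29860^0.25 = 0.02404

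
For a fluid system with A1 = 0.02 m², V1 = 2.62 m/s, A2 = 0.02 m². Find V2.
Formula: V_2 = \frac{A_1 V_1}{A_2}
V2 = 0.02·2.62/0.02 = 2.62 m/s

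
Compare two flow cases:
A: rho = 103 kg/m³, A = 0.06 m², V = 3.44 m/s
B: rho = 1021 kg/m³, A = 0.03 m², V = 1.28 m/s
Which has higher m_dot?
m_dot(A) = 21.26 kg/s, m_dot(B) = 39.21 kg/s. Answer: B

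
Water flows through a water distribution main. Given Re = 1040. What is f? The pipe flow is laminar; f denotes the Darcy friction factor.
Formula: f = \frac{64}{Re}
f = 64/1040 = 0.06154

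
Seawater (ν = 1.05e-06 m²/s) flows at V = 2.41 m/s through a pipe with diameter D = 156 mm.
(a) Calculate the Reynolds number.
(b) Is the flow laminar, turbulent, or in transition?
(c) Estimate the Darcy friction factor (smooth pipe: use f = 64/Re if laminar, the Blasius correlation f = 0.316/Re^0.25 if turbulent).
(a) Re = V·D/ν = 2.41·0.156/1.05e-06 = 358060
(b) Flow regime: turbulent (Re > 4000)
(c) Friction factor: f = 0.316/Re^0.25 = 0.316/358060^0.25 = 0.01292 (Blasius is strictly valid for Re ≲ 1e5; used here as the smooth-pipe estimate the problem specifies)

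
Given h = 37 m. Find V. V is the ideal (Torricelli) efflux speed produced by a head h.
Formula: V = \sqrt{2 g h}
V = √(2·9.81·37) = 26.94 m/s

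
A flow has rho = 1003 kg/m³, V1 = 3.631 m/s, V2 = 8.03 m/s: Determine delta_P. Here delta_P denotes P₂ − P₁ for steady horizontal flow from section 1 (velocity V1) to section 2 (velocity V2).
Formula: \Delta P = \frac{1}{2} \rho (V_1^2 - V_2^2)
delta_P = 0.5·1003·(3.631² − 8.03²)/1000 = -25.73 kPa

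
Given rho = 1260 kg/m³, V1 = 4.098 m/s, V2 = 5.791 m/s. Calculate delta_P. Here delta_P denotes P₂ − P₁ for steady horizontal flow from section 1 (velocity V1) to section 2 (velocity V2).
Formula: \Delta P = \frac{1}{2} \rho (V_1^2 - V_2^2)
delta_P = 0.5·1260·(4.098² − 5.791²)/1000 = -10.55 kPa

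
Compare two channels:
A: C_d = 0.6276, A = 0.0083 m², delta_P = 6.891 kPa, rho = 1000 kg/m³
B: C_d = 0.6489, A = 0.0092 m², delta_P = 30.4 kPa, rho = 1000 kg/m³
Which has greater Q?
Q(A) = 19.34 L/s, Q(B) = 46.55 L/s. Answer: B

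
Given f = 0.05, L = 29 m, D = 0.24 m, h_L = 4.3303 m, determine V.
Formula: h_L = f \frac{L}{D} \frac{V^2}{2g}
Substituting knowns: 4.3303 = 0.05·(29/0.24)·V²/(2·9.81)
Solving for V: V = √(4.3303·2·9.81/(0.05·(29/0.24))) = 3.75 m/s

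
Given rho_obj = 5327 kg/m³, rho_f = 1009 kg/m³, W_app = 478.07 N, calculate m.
Formula: W_{app} = mg\left(1 - \frac{\rho_f}{\rho_{obj}}\right)
Substituting knowns: 478.07 = m·9.81·(1 − 1009/5327)
Solving for m: m = 478.07/(9.81·(1 − 1009/5327)) = 60.12 kg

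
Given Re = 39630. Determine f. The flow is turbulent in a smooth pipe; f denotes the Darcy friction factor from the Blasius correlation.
Formula: f = \frac{0.316}{Re^{0.25}}
f = 0.316/39630^0.25 = 0.0224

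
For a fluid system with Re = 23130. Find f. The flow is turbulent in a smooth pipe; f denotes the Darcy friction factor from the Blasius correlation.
Formula: f = \frac{0.316}{Re^{0.25}}
f = 0.316/23130^0.25 = 0.02562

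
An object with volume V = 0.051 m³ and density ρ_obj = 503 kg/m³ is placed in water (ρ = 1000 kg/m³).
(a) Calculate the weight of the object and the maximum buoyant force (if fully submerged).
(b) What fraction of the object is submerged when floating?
(a) W=rho_obj*g*V=503*9.81*0.051=251.7 N; F_B(max)=rho*g*V=1000*9.81*0.051=500.3 N
(b) Floating fraction=rho_obj/rho=503/1000=0.503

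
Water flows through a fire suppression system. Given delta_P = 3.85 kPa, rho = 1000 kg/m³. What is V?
Formula: V = \sqrt{\frac{2 \Delta P}{\rho}}
V = √(2·(3.85·1000)/1000) = 2.775 m/s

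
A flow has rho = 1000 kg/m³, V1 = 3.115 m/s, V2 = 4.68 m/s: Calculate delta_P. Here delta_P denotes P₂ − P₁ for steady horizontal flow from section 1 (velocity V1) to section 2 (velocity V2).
Formula: \Delta P = \frac{1}{2} \rho (V_1^2 - V_2^2)
delta_P = 0.5·1000·(3.115² − 4.68²)/1000 = -6.1 kPa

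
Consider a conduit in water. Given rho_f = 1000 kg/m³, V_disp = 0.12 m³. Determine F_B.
Formula: F_B = \rho_f g V_{disp}
F_B = 1000·9.81·0.12 = 1177 N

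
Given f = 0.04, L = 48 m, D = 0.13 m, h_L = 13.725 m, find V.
Formula: h_L = f \frac{L}{D} \frac{V^2}{2g}
Substituting knowns: 13.725 = 0.04·(48/0.13)·V²/(2·9.81)
Solving for V: V = √(13.725·2·9.81/(0.04·(48/0.13))) = 4.27 m/s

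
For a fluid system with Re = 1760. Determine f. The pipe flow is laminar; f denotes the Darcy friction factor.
Formula: f = \frac{64}{Re}
f = 64/1760 = 0.03636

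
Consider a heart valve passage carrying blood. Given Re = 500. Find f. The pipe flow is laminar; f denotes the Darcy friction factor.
Formula: f = \frac{64}{Re}
f = 64/500 = 0.128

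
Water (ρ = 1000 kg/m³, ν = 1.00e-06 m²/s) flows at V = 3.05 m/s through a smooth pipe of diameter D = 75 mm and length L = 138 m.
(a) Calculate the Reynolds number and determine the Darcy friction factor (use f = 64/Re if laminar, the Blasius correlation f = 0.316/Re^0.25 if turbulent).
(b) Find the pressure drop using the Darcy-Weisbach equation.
(a) Re = V·D/ν = 3.05·0.075/1.00e-06 = 228750 → turbulent (Re > 4000); f = 0.316/Re^0.25 = 0.316/228750^0.25 = 0.014449 (Blasius is strictly valid for Re ≲ 1e5; used here as the smooth-pipe estimate the problem specifies)
(b) Darcy-Weisbach: ΔP = f·(L/D)·½ρV²/1000 = 0.014449·(138/0.075)·½·1000·3.05²/1000 = 123.7 kPa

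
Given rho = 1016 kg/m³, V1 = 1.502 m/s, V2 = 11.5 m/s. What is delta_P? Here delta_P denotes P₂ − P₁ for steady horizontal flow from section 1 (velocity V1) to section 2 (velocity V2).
Formula: \Delta P = \frac{1}{2} \rho (V_1^2 - V_2^2)
delta_P = 0.5·1016·(1.502² − 11.5²)/1000 = -66.04 kPa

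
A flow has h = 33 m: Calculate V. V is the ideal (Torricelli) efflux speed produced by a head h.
Formula: V = \sqrt{2 g h}
V = √(2·9.81·33) = 25.45 m/s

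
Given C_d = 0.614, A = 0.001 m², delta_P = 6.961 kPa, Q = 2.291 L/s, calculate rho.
Formula: Q = C_d A \sqrt{\frac{2 \Delta P}{\rho}}
Substituting knowns: 2.291 = 0.614·0.001·√(2·(6.961·1000)/rho)·1000
Solving for rho: rho = 2·(6.961·1000)/((2.291/1000)/(0.614·0.001))² = 1000 kg/m³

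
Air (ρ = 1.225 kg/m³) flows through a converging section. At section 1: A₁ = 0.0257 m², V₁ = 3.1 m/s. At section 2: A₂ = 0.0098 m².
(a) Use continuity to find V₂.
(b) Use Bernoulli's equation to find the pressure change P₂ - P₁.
(a) Continuity: A₁V₁=A₂V₂ -> V₂=A₁V₁/A₂=0.0257*3.1/0.0098=8.13 m/s
(b) Bernoulli: P₂-P₁=0.5*rho*(V₁^2-V₂^2)/1000=0.5*1.225*(3.1^2-8.13^2)/1000=-0.0346 kPa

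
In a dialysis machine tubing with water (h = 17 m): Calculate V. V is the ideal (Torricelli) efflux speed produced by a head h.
Formula: V = \sqrt{2 g h}
V = √(2·9.81·17) = 18.26 m/s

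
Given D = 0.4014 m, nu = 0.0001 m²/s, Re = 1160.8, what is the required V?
Formula: Re = \frac{V D}{\nu}
Substituting knowns: 1160.8 = V·0.4014/0.0001
Solving for V: V = 1160.8·0.0001/0.4014 = 0.2892 m/s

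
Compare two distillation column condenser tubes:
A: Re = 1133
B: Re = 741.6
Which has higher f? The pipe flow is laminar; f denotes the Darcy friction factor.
f(A) = 0.05649, f(B) = 0.0863. Answer: B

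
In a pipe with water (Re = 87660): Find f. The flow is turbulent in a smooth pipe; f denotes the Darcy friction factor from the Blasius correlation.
Formula: f = \frac{0.316}{Re^{0.25}}
f = 0.316/87660^0.25 = 0.01836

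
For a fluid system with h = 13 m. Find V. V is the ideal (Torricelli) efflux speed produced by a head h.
Formula: V = \sqrt{2 g h}
V = √(2·9.81·13) = 15.97 m/s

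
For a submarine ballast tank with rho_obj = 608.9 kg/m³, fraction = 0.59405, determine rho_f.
Formula: f_{sub} = \frac{\rho_{obj}}{\rho_f}
Substituting knowns: 0.59405 = 608.9/rho_f
Solving for rho_f: rho_f = 608.9/0.59405 = 1025 kg/m³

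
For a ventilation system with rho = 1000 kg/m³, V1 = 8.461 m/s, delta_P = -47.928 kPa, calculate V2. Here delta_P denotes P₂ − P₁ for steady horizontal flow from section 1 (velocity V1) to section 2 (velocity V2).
Formula: \Delta P = \frac{1}{2} \rho (V_1^2 - V_2^2)
Substituting knowns: -47.928 = 0.5·1000·(8.461² − V2²)/1000
Solving for V2: V2 = √(8.461² − 2·(-47.928·1000)/1000) = 12.94 m/s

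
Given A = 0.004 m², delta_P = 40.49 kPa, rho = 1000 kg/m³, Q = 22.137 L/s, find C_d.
Formula: Q = C_d A \sqrt{\frac{2 \Delta P}{\rho}}
Substituting knowns: 22.137 = C_d·0.004·√(2·(40.49·1000)/1000)·1000
Solving for C_d: C_d = (22.137/1000)/(0.004·√(2·(40.49·1000)/1000)) = 0.615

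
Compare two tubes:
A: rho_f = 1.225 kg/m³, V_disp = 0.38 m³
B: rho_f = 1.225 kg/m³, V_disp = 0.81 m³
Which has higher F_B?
F_B(A) = 4.567 N, F_B(B) = 9.734 N. Answer: B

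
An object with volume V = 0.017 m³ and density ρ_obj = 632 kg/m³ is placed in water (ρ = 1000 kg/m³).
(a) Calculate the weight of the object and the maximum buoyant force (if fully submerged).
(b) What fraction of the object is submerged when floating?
(a) W=rho_obj*g*V=632*9.81*0.017=105.4 N; F_B(max)=rho*g*V=1000*9.81*0.017=166.8 N
(b) Floating fraction=rho_obj/rho=632/1000=0.632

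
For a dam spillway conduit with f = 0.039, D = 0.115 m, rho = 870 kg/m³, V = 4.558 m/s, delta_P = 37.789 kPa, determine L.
Formula: \Delta P = f \frac{L}{D} \frac{\rho V^2}{2}
Substituting knowns: 37.789 = 0.039·(L/0.115)·0.5·870·4.558²/1000
Solving for L: L = (37.789·1000)·0.115/(0.039·0.5·870·4.558²) = 12.33 m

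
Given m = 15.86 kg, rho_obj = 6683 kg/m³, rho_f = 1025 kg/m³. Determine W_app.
Formula: W_{app} = mg\left(1 - \frac{\rho_f}{\rho_{obj}}\right)
W_app = 15.86·9.81·(1 − 1025/6683) = 131.7 N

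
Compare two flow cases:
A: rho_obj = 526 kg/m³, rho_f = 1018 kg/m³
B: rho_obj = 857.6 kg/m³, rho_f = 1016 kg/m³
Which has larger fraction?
fraction(A) = 0.5167, fraction(B) = 0.8441. Answer: B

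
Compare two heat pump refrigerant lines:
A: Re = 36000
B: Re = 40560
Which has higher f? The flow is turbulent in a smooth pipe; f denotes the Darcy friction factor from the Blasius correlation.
f(A) = 0.02294, f(B) = 0.02227. Answer: A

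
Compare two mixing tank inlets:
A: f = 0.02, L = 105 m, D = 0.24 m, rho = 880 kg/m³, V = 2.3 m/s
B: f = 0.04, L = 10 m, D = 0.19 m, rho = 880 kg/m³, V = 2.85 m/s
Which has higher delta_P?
delta_P(A) = 20.37 kPa, delta_P(B) = 7.524 kPa. Answer: A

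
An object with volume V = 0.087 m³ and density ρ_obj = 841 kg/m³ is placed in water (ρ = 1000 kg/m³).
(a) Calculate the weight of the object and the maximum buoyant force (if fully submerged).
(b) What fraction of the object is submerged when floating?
(a) W=rho_obj*g*V=841*9.81*0.087=717.8 N; F_B(max)=rho*g*V=1000*9.81*0.087=853.5 N
(b) Floating fraction=rho_obj/rho=841/1000=0.841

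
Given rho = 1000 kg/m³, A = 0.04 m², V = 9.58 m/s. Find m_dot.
Formula: \dot{m} = \rho A V
m_dot = 1000·0.04·9.58 = 383.2 kg/s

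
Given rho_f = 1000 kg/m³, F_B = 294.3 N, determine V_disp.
Formula: F_B = \rho_f g V_{disp}
Substituting knowns: 294.3 = 1000·9.81·V_disp
Solving for V_disp: V_disp = 294.3/(1000·9.81) = 0.03 m³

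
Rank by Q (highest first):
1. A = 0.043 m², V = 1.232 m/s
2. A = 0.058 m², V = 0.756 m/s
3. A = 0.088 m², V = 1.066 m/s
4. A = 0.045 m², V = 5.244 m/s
Case 1: Q = 52.98 L/s
Case 2: Q = 43.85 L/s
Case 3: Q = 93.81 L/s
Case 4: Q = 236 L/s
Ranking (highest first): 4, 3, 1, 2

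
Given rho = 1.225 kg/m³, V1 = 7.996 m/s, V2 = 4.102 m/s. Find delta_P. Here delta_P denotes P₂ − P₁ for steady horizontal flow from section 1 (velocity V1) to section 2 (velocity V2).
Formula: \Delta P = \frac{1}{2} \rho (V_1^2 - V_2^2)
delta_P = 0.5·1.225·(7.996² − 4.102²)/1000 = 0.02885 kPa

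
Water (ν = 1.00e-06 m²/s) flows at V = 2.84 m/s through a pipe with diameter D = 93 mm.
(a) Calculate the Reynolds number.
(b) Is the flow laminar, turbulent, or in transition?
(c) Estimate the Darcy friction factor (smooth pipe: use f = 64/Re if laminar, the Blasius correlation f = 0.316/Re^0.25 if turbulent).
(a) Re = V·D/ν = 2.84·0.093/1.00e-06 = 264120
(b) Flow regime: turbulent (Re > 4000)
(c) Friction factor: f = 0.316/Re^0.25 = 0.316/264120^0.25 = 0.01394 (Blasius is strictly valid for Re ≲ 1e5; used here as the smooth-pipe estimate the problem specifies)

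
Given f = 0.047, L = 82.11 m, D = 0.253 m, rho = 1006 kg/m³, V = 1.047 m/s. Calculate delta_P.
Formula: \Delta P = f \frac{L}{D} \frac{\rho V^2}{2}
delta_P = 0.047·(82.11/0.253)·0.5·1006·1.047²/1000 = 8.411 kPa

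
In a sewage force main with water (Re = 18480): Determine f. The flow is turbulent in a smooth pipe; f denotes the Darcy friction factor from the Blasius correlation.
Formula: f = \frac{0.316}{Re^{0.25}}
f = 0.316/18480^0.25 = 0.0271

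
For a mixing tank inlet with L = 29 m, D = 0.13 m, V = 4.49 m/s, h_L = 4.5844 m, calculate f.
Formula: h_L = f \frac{L}{D} \frac{V^2}{2g}
Substituting knowns: 4.5844 = f·(29/0.13)·4.49²/(2·9.81)
Solving for f: f = 4.5844·2·9.81/((29/0.13)·4.49²) = 0.02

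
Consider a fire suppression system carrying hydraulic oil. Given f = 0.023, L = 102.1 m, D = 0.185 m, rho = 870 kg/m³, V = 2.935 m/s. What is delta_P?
Formula: \Delta P = f \frac{L}{D} \frac{\rho V^2}{2}
delta_P = 0.023·(102.1/0.185)·0.5·870·2.935²/1000 = 47.56 kPa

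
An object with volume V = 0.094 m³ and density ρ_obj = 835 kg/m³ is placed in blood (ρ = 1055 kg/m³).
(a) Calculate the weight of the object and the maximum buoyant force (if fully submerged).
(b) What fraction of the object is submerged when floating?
(a) W=rho_obj*g*V=835*9.81*0.094=770.0 N; F_B(max)=rho*g*V=1055*9.81*0.094=972.9 N
(b) Floating fraction=rho_obj/rho=835/1055=0.791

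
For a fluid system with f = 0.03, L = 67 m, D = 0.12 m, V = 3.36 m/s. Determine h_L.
Formula: h_L = f \frac{L}{D} \frac{V^2}{2g}
h_L = 0.03·(67/0.12)·3.36²/(2·9.81) = 9.638 m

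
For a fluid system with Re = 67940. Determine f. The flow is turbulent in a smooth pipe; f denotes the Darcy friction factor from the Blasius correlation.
Formula: f = \frac{0.316}{Re^{0.25}}
f = 0.316/67940^0.25 = 0.01957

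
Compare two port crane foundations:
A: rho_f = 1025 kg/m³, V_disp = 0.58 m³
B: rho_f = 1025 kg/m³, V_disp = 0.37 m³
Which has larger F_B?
F_B(A) = 5832 N, F_B(B) = 3720 N. Answer: A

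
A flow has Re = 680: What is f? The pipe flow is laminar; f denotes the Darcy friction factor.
Formula: f = \frac{64}{Re}
f = 64/680 = 0.09412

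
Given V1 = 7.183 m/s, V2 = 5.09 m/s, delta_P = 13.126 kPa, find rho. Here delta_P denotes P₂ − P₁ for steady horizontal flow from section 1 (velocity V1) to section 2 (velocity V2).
Formula: \Delta P = \frac{1}{2} \rho (V_1^2 - V_2^2)
Substituting knowns: 13.126 = 0.5·rho·(7.183² − 5.09²)/1000
Solving for rho: rho = 2·(13.126·1000)/(7.183² − 5.09²) = 1022 kg/m³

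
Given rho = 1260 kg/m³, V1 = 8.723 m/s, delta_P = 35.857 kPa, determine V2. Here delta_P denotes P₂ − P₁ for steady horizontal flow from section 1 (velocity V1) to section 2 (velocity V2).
Formula: \Delta P = \frac{1}{2} \rho (V_1^2 - V_2^2)
Substituting knowns: 35.857 = 0.5·1260·(8.723² − V2²)/1000
Solving for V2: V2 = √(8.723² − 2·(35.857·1000)/1260) = 4.379 m/s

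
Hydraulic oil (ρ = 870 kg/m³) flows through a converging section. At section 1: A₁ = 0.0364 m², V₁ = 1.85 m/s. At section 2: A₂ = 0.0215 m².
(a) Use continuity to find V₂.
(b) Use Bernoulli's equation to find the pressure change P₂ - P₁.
(a) Continuity: A₁V₁=A₂V₂ -> V₂=A₁V₁/A₂=0.0364*1.85/0.0215=3.13 m/s
(b) Bernoulli: P₂-P₁=0.5*rho*(V₁^2-V₂^2)/1000=0.5*870*(1.85^2-3.13^2)/1000=-2.773 kPa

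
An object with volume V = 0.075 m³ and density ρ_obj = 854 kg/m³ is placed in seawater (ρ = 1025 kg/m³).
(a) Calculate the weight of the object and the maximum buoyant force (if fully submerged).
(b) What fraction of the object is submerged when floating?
(a) W=rho_obj*g*V=854*9.81*0.075=628.3 N; F_B(max)=rho*g*V=1025*9.81*0.075=754.1 N
(b) Floating fraction=rho_obj/rho=854/1025=0.833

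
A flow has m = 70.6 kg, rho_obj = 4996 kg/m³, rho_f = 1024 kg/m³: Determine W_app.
Formula: W_{app} = mg\left(1 - \frac{\rho_f}{\rho_{obj}}\right)
W_app = 70.6·9.81·(1 − 1024/4996) = 550.6 N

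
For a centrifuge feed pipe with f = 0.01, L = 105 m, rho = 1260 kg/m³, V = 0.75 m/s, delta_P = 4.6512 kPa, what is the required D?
Formula: \Delta P = f \frac{L}{D} \frac{\rho V^2}{2}
Substituting knowns: 4.6512 = 0.01·(105/D)·0.5·1260·0.75²/1000
Solving for D: D = 0.01·105·0.5·1260·0.75²/(4.6512·1000) = 0.08 m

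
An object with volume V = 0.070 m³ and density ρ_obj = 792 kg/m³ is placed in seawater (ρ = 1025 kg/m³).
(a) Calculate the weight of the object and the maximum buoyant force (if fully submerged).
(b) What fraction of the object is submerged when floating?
(a) W=rho_obj*g*V=792*9.81*0.070=543.9 N; F_B(max)=rho*g*V=1025*9.81*0.070=703.9 N
(b) Floating fraction=rho_obj/rho=792/1025=0.773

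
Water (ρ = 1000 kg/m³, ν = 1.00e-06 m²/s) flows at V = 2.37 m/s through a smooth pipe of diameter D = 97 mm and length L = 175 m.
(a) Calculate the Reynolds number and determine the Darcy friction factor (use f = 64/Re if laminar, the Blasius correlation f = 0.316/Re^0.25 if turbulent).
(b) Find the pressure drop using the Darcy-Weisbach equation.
(a) Re = V·D/ν = 2.37·0.097/1.00e-06 = 229890 → turbulent (Re > 4000); f = 0.316/Re^0.25 = 0.316/229890^0.25 = 0.014431 (Blasius is strictly valid for Re ≲ 1e5; used here as the smooth-pipe estimate the problem specifies)
(b) Darcy-Weisbach: ΔP = f·(L/D)·½ρV²/1000 = 0.014431·(175/0.097)·½·1000·2.37²/1000 = 73.12 kPa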